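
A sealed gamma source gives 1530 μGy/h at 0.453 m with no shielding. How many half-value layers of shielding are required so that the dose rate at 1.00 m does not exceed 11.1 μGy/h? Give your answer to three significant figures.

At 1.00 m, distance alone gives 1530 × (0.453/1.00)² = 1530 × 0.2052 = 314.0 μGy/h.
Further attenuation needed: 314.0/11.1 = 28.29.
n = log₂(28.29) = 4.822 half-value layers.

4.82 half-value layers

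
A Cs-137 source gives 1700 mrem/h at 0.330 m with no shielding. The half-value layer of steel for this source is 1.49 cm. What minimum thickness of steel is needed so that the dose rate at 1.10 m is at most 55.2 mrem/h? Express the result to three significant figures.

At 1.10 m, distance alone gives 1700 × (0.330/1.10)² = 1700 × 0.09000 = 153.0 mrem/h.
Further attenuation needed: 153.0/55.2 = 2.772.
n = log₂(2.772) = 1.471 half-value layers.
Thickness = 1.471 × 1.49 cm = 2.192 cm.

2.19 cm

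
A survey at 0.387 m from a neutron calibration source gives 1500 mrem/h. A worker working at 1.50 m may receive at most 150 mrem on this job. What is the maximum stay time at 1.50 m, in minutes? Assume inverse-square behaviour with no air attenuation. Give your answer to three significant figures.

Applying the 1/r² law, rate at 1.50 m:
1500 × (0.387/1.50)² = 1500 × 0.06656 = 99.84 mrem/h.
Stay time = 150 mrem ÷ 99.84 mrem/h = 1.502 h = 90.12 min.

90.1 min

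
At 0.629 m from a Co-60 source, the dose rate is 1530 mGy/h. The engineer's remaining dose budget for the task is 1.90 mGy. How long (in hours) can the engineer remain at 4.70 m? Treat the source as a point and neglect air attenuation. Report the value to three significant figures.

Using I₁d₁² = I₂d₂², rate at 4.70 m:
(0.629/4.70)² = 0.01791, so 1530 × 0.01791 = 27.40 mGy/h.
Stay time = 1.90 mGy ÷ 27.40 mGy/h = 0.06934 h.

0.0693 h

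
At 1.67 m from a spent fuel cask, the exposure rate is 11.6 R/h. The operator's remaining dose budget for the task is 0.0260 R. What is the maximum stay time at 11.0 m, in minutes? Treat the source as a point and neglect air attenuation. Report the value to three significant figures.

Using I₁d₁² = I₂d₂², rate at 11.0 m:
(1.67/11.0)² = 0.02305, so 11.6 × 0.02305 = 0.2674 R/h.
Stay time = 0.0260 R ÷ 0.2674 R/h = 0.09723 h = 5.834 min.

5.83 min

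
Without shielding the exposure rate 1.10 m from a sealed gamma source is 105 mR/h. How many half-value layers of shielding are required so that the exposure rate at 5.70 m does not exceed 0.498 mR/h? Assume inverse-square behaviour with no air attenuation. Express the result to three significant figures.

At 5.70 m, distance alone gives 105 × (1.10/5.70)² = 105 × 0.03724 = 3.910 mR/h.
Further attenuation needed: 3.910/0.498 = 7.851.
n = log₂(7.851) = 2.973 half-value layers.

2.97 half-value layers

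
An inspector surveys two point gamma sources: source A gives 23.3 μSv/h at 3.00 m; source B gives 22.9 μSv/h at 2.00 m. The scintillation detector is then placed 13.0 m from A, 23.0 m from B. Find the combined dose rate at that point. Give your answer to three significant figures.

By superposition, sum each source's inverse-square contribution:
A: 23.3 × (3.00/13.0)² = 1.241 μSv/h
B: 22.9 × (2.00/23.0)² = 0.1732 μSv/h
Total = 1.241 + 0.1732 = 1.414 μSv/h.

1.41 μSv/h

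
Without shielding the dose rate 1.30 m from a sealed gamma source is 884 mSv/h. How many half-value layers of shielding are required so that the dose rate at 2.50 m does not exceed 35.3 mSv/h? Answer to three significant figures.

At 2.50 m, distance alone gives (1.30/2.50)² = 0.2704, so 884 × 0.2704 = 239.0 mSv/h.
Further attenuation needed: 239.0/35.3 = 6.771.
n = log₂(6.771) = 2.759 half-value layers.

2.76 half-value layers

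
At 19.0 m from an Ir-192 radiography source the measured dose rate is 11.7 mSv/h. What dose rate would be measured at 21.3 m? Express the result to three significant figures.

Applying the 1/r² law, scaling from 19.0 m to 21.3 m:
11.7 × (19.0/21.3)² = 11.7 × 0.7957 = 9.310 mSv/h.

9.31 mSv/h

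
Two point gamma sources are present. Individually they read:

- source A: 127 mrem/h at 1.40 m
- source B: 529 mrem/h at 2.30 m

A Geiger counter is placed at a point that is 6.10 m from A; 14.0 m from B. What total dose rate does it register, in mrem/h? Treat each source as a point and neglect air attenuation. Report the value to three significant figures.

21.0 mrem/h

Each source contributes Iᵢ·(dᵢ/rᵢ)²; contributions add.
A: 127 × (1.40/6.10)² = 6.690 mrem/h
B: 529 × (2.30/14.0)² = 14.28 mrem/h
Total = 6.690 + 14.28 = 20.97 mrem/h.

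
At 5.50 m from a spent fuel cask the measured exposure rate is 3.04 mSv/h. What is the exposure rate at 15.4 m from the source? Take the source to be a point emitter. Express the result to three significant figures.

0.388 mSv/h

By the inverse-square law, scaling from 5.50 m to 15.4 m:
(5.50/15.4)² = 0.1276, so 3.04 × 0.1276 = 0.3879 mSv/h.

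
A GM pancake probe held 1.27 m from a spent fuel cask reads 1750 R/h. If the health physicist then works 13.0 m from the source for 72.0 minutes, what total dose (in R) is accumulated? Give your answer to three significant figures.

20.0 R

Since intensity falls as 1/r², rate at 13.0 m:
(1.27/13.0)² = 0.009544, so 1750 × 0.009544 = 16.70 R/h.
Dose = rate × time = 16.70 R/h × 1.200 h = 20.04 R.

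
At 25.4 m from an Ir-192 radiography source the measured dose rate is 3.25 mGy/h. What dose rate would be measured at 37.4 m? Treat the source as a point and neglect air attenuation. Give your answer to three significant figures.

1.50 mGy/h

Intensity scales as (d₁/d₂)², so scaling from 25.4 m to 37.4 m:
(25.4/37.4)² = 0.4612, so 3.25 × 0.4612 = 1.499 mGy/h.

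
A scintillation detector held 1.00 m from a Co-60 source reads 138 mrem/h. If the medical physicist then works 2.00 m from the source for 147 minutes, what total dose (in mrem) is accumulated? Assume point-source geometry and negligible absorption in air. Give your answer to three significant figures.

84.5 mrem

Applying the 1/r² law, rate at 2.00 m:
138 × (1.00/2.00)² = 138 × 0.2500 = 34.50 mrem/h.
Dose = rate × time = 34.50 mrem/h × 2.450 h = 84.53 mrem.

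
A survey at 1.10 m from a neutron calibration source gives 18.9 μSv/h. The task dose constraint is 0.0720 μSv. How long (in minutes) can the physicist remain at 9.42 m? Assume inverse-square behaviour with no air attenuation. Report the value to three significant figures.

By the inverse-square law, rate at 9.42 m:
(1.10/9.42)² = 0.01364, so 18.9 × 0.01364 = 0.2578 μSv/h.
Stay time = 0.0720 μSv ÷ 0.2578 μSv/h = 0.2793 h = 16.76 min.

16.8 min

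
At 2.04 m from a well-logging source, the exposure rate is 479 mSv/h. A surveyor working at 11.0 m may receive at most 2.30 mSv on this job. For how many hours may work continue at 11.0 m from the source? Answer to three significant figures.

Since intensity falls as 1/r², rate at 11.0 m:
(2.04/11.0)² = 0.03439, so 479 × 0.03439 = 16.47 mSv/h.
Stay time = 2.30 mSv ÷ 16.47 mSv/h = 0.1396 h.

0.140 h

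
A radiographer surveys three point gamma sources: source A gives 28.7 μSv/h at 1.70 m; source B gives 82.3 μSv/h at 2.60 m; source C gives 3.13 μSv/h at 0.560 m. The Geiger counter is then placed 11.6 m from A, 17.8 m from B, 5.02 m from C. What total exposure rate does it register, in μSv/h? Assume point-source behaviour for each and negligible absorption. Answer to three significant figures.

2.41 μSv/h

By superposition, sum each source's inverse-square contribution:
A: 28.7 × (1.70/11.6)² = 0.6164 μSv/h
B: 82.3 × (2.60/17.8)² = 1.756 μSv/h
C: 3.13 × (0.560/5.02)² = 0.03895 μSv/h
Total = 0.6164 + 1.756 + 0.03895 = 2.411 μSv/h.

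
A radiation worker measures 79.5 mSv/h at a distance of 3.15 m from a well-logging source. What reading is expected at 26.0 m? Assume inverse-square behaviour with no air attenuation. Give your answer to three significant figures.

1.17 mSv/h

By the inverse-square law, the rate at 26.0 m is
79.5 × (3.15/26.0)² = 79.5 × 0.01468 = 1.167 mSv/h.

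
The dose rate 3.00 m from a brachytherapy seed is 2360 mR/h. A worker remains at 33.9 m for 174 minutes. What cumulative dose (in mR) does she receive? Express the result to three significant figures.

Using I₁d₁² = I₂d₂², rate at 33.9 m:
(3.00/33.9)² = 0.007831, so 2360 × 0.007831 = 18.48 mR/h.
Dose = rate × time = 18.48 mR/h × 2.900 h = 53.59 mR.

53.6 mR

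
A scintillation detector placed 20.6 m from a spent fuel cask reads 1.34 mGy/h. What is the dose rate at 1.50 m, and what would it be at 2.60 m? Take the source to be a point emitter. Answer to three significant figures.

Using I₁d₁² = I₂d₂²,
At 1.50 m: (20.6/1.50)² = 188.6, so 1.34 × 188.6 = 252.7 mGy/h
At 2.60 m: 252.7 × (1.50/2.60)² = 252.7 × 0.3328 = 84.10 mGy/h.

253 mGy/h; 84.1 mGy/h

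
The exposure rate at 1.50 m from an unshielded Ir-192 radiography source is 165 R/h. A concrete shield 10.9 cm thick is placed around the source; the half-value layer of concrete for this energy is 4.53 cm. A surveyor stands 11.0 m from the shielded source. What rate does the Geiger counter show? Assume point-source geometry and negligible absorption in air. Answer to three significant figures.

Distance alone: 165 × (1.50/11.0)² = 165 × 0.01860 = 3.069 R/h.
Shield: 10.9/4.53 = 2.406 half-value layers → attenuation 2^(−2.406) = 0.1887.
Combined: 3.069 × 0.1887 = 0.5791 R/h.

0.579 R/h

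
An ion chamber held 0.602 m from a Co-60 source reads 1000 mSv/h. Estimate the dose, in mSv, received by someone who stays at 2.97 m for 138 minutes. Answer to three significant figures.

94.5 mSv

Intensity scales as (d₁/d₂)², so rate at 2.97 m:
1000 × (0.602/2.97)² = 1000 × 0.04108 = 41.08 mSv/h.
Dose = rate × time = 41.08 mSv/h × 2.300 h = 94.48 mSv.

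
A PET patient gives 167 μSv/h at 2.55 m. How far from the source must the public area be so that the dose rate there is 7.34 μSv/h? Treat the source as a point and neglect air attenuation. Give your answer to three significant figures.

Applying the 1/r² law, d₂ = d₁·√(I₁/I₂).
I₁/I₂ = 167/7.34 = 22.75, so d₂ = 2.55 × √22.75 = 12.16 m.

12.2 m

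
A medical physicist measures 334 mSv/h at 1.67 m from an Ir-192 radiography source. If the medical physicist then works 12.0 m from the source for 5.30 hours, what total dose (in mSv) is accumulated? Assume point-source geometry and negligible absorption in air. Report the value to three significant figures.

Intensity scales as (d₁/d₂)², so rate at 12.0 m:
334 × (1.67/12.0)² = 334 × 0.01937 = 6.470 mSv/h.
Dose = rate × time = 6.470 mSv/h × 5.300 h = 34.29 mSv.

34.3 mSv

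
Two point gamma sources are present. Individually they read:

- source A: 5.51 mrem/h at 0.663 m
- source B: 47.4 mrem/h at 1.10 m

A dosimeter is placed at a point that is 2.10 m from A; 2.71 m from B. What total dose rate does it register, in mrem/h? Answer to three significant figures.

8.36 mrem/h

Each source contributes Iᵢ·(dᵢ/rᵢ)²; contributions add.
A: 5.51 × (0.663/2.10)² = 0.5492 mrem/h
B: 47.4 × (1.10/2.71)² = 7.810 mrem/h
Total = 0.5492 + 7.810 = 8.359 mrem/h.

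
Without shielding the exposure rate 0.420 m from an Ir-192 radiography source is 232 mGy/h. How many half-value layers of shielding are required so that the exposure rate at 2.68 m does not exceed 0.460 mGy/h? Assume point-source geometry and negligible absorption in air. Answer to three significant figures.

3.63 half-value layers

At 2.68 m, distance alone gives 232 × (0.420/2.68)² = 232 × 0.02456 = 5.698 mGy/h.
Further attenuation needed: 5.698/0.460 = 12.39.
n = log₂(12.39) = 3.631 half-value layers.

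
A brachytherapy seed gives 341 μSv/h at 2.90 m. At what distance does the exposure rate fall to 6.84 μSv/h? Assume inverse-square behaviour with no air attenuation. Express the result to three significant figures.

20.5 m

Using I₁d₁² = I₂d₂², d₂ = d₁·√(I₁/I₂).
I₁/I₂ = 341/6.84 = 49.85, so d₂ = 2.90 × √49.85 = 20.48 m.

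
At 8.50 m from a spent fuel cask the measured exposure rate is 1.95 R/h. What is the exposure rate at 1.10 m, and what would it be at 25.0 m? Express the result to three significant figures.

By the inverse-square law,
At 1.10 m: 1.95 × (8.50/1.10)² = 1.95 × 59.71 = 116.4 R/h
At 25.0 m: 116.4 × (1.10/25.0)² = 116.4 × 0.001936 = 0.2254 R/h.

116 R/h; 0.225 R/h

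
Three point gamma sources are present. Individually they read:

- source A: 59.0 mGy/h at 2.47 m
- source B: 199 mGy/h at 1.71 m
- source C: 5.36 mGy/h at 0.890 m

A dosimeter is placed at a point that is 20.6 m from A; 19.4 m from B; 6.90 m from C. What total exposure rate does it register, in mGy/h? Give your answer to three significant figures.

2.48 mGy/h

Each source contributes Iᵢ·(dᵢ/rᵢ)²; contributions add.
A: 59.0 × (2.47/20.6)² = 0.8482 mGy/h
B: 199 × (1.71/19.4)² = 1.546 mGy/h
C: 5.36 × (0.890/6.90)² = 0.08918 mGy/h
Total = 0.8482 + 1.546 + 0.08918 = 2.483 mGy/h.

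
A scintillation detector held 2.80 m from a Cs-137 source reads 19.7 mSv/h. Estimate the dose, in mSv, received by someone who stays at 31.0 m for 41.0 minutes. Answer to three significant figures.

0.110 mSv

Applying the 1/r² law, rate at 31.0 m:
19.7 × (2.80/31.0)² = 19.7 × 0.008158 = 0.1607 mSv/h.
Dose = rate × time = 0.1607 mSv/h × 0.6833 h = 0.1098 mSv.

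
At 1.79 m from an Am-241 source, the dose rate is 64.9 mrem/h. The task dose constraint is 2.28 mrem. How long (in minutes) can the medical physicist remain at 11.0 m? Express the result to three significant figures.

Intensity scales as (d₁/d₂)², so rate at 11.0 m:
(1.79/11.0)² = 0.02648, so 64.9 × 0.02648 = 1.719 mrem/h.
Stay time = 2.28 mrem ÷ 1.719 mrem/h = 1.326 h = 79.56 min.

79.6 min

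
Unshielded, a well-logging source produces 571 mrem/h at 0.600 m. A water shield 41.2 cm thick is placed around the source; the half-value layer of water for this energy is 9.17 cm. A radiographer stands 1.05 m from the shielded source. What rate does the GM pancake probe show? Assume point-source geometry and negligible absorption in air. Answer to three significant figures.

8.28 mrem/h

Distance alone: (0.600/1.05)² = 0.3265, so 571 × 0.3265 = 186.4 mrem/h.
Shield: 41.2/9.17 = 4.493 half-value layers → attenuation 2^(−4.493) = 0.04441.
Combined: 186.4 × 0.04441 = 8.278 mrem/h.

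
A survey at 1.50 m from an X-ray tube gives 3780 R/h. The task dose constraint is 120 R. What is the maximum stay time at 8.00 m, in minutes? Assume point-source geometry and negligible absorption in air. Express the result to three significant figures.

54.2 min

Intensity scales as (d₁/d₂)², so rate at 8.00 m:
(1.50/8.00)² = 0.03516, so 3780 × 0.03516 = 132.9 R/h.
Stay time = 120 R ÷ 132.9 R/h = 0.9029 h = 54.17 min.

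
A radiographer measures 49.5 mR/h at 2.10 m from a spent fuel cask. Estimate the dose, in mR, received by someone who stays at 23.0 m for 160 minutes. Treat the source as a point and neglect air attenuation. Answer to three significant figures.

Using I₁d₁² = I₂d₂², rate at 23.0 m:
(2.10/23.0)² = 0.008336, so 49.5 × 0.008336 = 0.4126 mR/h.
Dose = rate × time = 0.4126 mR/h × 2.667 h = 1.100 mR.

1.10 mR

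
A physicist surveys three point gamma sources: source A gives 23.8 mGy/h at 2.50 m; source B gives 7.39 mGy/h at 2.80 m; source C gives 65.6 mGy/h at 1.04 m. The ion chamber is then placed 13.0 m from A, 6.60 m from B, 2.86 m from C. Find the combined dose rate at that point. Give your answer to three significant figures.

Each source contributes Iᵢ·(dᵢ/rᵢ)²; contributions add.
A: 23.8 × (2.50/13.0)² = 0.8802 mGy/h
B: 7.39 × (2.80/6.60)² = 1.330 mGy/h
C: 65.6 × (1.04/2.86)² = 8.674 mGy/h
Total = 0.8802 + 1.330 + 8.674 = 10.88 mGy/h.

10.9 mGy/h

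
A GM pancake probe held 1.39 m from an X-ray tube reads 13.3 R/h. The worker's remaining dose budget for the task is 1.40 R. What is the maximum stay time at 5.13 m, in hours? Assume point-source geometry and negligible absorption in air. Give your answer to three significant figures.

1.43 h

Applying the 1/r² law, rate at 5.13 m:
13.3 × (1.39/5.13)² = 13.3 × 0.07342 = 0.9765 R/h.
Stay time = 1.40 R ÷ 0.9765 R/h = 1.434 h.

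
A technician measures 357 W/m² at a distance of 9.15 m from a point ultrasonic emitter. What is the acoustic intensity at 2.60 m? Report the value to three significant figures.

4420 W/m²

Since intensity falls as 1/r², the rate at 2.60 m is
(9.15/2.60)² = 12.38, so 357 × 12.38 = 4420 W/m².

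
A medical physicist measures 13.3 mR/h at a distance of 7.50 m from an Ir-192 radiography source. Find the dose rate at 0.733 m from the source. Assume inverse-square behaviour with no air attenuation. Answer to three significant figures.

Using I₁d₁² = I₂d₂², the rate at 0.733 m is
(7.50/0.733)² = 104.7, so 13.3 × 104.7 = 1393 mR/h.

1390 mR/h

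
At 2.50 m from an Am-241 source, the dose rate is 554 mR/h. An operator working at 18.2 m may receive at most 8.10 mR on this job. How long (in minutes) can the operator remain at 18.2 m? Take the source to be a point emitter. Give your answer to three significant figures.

Since intensity falls as 1/r², rate at 18.2 m:
554 × (2.50/18.2)² = 554 × 0.01887 = 10.45 mR/h.
Stay time = 8.10 mR ÷ 10.45 mR/h = 0.7751 h = 46.51 min.

46.5 min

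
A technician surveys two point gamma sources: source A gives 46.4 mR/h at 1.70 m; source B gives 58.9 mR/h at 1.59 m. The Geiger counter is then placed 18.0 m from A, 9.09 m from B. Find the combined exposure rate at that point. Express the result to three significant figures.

Each source contributes Iᵢ·(dᵢ/rᵢ)²; contributions add.
A: 46.4 × (1.70/18.0)² = 0.4139 mR/h
B: 58.9 × (1.59/9.09)² = 1.802 mR/h
Total = 0.4139 + 1.802 = 2.216 mR/h.

2.22 mR/h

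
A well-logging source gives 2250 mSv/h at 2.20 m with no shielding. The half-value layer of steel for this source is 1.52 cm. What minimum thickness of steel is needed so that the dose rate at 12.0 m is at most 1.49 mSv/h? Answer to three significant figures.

At 12.0 m, distance alone gives 2250 × (2.20/12.0)² = 2250 × 0.03361 = 75.62 mSv/h.
Further attenuation needed: 75.62/1.49 = 50.75.
n = log₂(50.75) = 5.665 half-value layers.
Thickness = 5.665 × 1.52 cm = 8.611 cm.

8.61 cm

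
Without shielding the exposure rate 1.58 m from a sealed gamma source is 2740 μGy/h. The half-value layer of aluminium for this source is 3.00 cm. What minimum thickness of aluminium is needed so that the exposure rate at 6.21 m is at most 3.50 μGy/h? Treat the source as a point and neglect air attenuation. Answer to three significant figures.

At 6.21 m, distance alone gives (1.58/6.21)² = 0.06473, so 2740 × 0.06473 = 177.4 μGy/h.
Further attenuation needed: 177.4/3.50 = 50.69.
n = log₂(50.69) = 5.664 half-value layers.
Thickness = 5.664 × 3.00 cm = 16.99 cm.

17.0 cm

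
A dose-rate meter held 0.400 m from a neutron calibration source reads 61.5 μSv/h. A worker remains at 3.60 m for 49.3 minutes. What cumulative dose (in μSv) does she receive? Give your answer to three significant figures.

0.624 μSv

Since intensity falls as 1/r², rate at 3.60 m:
61.5 × (0.400/3.60)² = 61.5 × 0.01235 = 0.7595 μSv/h.
Dose = rate × time = 0.7595 μSv/h × 0.8217 h = 0.6241 μSv.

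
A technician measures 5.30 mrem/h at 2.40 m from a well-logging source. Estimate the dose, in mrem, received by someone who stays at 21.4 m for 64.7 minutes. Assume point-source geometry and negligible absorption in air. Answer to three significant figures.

By the inverse-square law, rate at 21.4 m:
(2.40/21.4)² = 0.01258, so 5.30 × 0.01258 = 0.06667 mrem/h.
Dose = rate × time = 0.06667 mrem/h × 1.078 h = 0.07187 mrem.

0.0719 mrem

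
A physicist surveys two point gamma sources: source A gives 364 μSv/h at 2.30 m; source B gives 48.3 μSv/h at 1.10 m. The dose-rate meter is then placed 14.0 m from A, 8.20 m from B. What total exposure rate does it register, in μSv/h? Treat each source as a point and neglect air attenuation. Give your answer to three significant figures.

By superposition, sum each source's inverse-square contribution:
A: 364 × (2.30/14.0)² = 9.824 μSv/h
B: 48.3 × (1.10/8.20)² = 0.8692 μSv/h
Total = 9.824 + 0.8692 = 10.69 μSv/h.

10.7 μSv/h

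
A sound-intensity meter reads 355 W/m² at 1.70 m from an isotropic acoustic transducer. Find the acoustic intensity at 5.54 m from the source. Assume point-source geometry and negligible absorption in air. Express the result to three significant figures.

By the inverse-square law, the rate at 5.54 m is
(1.70/5.54)² = 0.09416, so 355 × 0.09416 = 33.43 W/m².

33.4 W/m²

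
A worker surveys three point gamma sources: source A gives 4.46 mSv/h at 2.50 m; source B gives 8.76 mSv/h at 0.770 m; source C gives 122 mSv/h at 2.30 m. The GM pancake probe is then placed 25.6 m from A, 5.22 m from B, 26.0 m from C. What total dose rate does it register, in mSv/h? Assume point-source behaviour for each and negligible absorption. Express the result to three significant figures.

Each source contributes Iᵢ·(dᵢ/rᵢ)²; contributions add.
A: 4.46 × (2.50/25.6)² = 0.04253 mSv/h
B: 8.76 × (0.770/5.22)² = 0.1906 mSv/h
C: 122 × (2.30/26.0)² = 0.9547 mSv/h
Total = 0.04253 + 0.1906 + 0.9547 = 1.188 mSv/h.

1.19 mSv/h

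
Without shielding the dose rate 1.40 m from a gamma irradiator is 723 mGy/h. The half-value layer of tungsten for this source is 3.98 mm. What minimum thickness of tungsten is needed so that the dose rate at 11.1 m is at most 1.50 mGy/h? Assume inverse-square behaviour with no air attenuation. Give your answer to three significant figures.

At 11.1 m, distance alone gives 723 × (1.40/11.1)² = 723 × 0.01591 = 11.50 mGy/h.
Further attenuation needed: 11.50/1.50 = 7.667.
n = log₂(7.667) = 2.939 half-value layers.
Thickness = 2.939 × 3.98 mm = 11.70 mm.

11.7 mm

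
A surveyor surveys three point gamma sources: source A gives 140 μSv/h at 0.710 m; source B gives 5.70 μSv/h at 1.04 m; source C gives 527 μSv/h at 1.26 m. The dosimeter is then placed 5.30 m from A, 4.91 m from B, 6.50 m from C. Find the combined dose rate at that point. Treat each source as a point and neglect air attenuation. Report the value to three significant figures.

22.6 μSv/h

Each source contributes Iᵢ·(dᵢ/rᵢ)²; contributions add.
A: 140 × (0.710/5.30)² = 2.512 μSv/h
B: 5.70 × (1.04/4.91)² = 0.2557 μSv/h
C: 527 × (1.26/6.50)² = 19.80 μSv/h
Total = 2.512 + 0.2557 + 19.80 = 22.57 μSv/h.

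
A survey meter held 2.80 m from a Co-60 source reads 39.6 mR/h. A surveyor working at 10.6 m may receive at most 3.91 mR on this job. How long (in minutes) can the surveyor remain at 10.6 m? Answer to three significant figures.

Applying the 1/r² law, rate at 10.6 m:
(2.80/10.6)² = 0.06978, so 39.6 × 0.06978 = 2.763 mR/h.
Stay time = 3.91 mR ÷ 2.763 mR/h = 1.415 h = 84.90 min.

84.9 min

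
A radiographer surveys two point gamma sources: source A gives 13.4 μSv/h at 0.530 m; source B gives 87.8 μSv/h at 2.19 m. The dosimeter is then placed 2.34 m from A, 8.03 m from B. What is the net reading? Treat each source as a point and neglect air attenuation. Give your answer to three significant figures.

Each source contributes Iᵢ·(dᵢ/rᵢ)²; contributions add.
A: 13.4 × (0.530/2.34)² = 0.6874 μSv/h
B: 87.8 × (2.19/8.03)² = 6.531 μSv/h
Total = 0.6874 + 6.531 = 7.218 μSv/h.

7.22 μSv/h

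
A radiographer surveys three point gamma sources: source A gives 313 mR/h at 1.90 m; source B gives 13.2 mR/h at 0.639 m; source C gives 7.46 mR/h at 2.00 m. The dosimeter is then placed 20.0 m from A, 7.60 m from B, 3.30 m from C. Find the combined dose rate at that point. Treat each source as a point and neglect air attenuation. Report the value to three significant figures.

5.66 mR/h

Each source contributes Iᵢ·(dᵢ/rᵢ)²; contributions add.
A: 313 × (1.90/20.0)² = 2.825 mR/h
B: 13.2 × (0.639/7.60)² = 0.09331 mR/h
C: 7.46 × (2.00/3.30)² = 2.740 mR/h
Total = 2.825 + 0.09331 + 2.740 = 5.658 mR/h.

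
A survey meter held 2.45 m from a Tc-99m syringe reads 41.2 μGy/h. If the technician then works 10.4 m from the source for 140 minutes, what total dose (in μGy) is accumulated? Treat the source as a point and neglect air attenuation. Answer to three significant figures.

5.34 μGy

By the inverse-square law, rate at 10.4 m:
41.2 × (2.45/10.4)² = 41.2 × 0.05550 = 2.287 μGy/h.
Dose = rate × time = 2.287 μGy/h × 2.333 h = 5.336 μGy.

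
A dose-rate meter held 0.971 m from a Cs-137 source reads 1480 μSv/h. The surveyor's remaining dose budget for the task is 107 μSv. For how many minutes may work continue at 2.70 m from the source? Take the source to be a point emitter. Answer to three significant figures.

33.5 min

Intensity scales as (d₁/d₂)², so rate at 2.70 m:
1480 × (0.971/2.70)² = 1480 × 0.1293 = 191.4 μSv/h.
Stay time = 107 μSv ÷ 191.4 μSv/h = 0.5590 h = 33.54 min.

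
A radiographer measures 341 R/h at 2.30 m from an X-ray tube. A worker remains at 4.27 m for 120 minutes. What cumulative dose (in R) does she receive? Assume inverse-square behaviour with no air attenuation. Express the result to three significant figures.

198 R

Since intensity falls as 1/r², rate at 4.27 m:
(2.30/4.27)² = 0.2901, so 341 × 0.2901 = 98.92 R/h.
Dose = rate × time = 98.92 R/h × 2.000 h = 197.8 R.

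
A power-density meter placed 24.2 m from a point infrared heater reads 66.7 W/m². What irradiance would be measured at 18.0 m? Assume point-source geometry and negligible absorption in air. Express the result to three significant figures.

Applying the 1/r² law, scaling from 24.2 m to 18.0 m:
(24.2/18.0)² = 1.808, so 66.7 × 1.808 = 120.6 W/m².

121 W/m²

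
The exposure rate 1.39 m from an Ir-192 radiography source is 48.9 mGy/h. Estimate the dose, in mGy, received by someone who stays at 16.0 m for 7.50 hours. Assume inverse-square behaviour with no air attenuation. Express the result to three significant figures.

2.77 mGy

Using I₁d₁² = I₂d₂², rate at 16.0 m:
48.9 × (1.39/16.0)² = 48.9 × 0.007547 = 0.3690 mGy/h.
Dose = rate × time = 0.3690 mGy/h × 7.500 h = 2.768 mGy.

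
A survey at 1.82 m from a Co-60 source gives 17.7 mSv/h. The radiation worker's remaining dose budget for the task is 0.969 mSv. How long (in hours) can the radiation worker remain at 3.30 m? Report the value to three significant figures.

0.180 h

By the inverse-square law, rate at 3.30 m:
17.7 × (1.82/3.30)² = 17.7 × 0.3042 = 5.384 mSv/h.
Stay time = 0.969 mSv ÷ 5.384 mSv/h = 0.1800 h.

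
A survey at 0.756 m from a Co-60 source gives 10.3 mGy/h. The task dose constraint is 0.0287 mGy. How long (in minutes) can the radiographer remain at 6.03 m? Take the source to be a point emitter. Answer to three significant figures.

Using I₁d₁² = I₂d₂², rate at 6.03 m:
(0.756/6.03)² = 0.01572, so 10.3 × 0.01572 = 0.1619 mGy/h.
Stay time = 0.0287 mGy ÷ 0.1619 mGy/h = 0.1773 h = 10.64 min.

10.6 min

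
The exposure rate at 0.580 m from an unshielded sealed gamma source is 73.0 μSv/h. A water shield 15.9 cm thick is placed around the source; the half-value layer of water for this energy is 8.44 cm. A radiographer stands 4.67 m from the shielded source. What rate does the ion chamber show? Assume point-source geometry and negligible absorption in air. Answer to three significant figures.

Distance alone: (0.580/4.67)² = 0.01542, so 73.0 × 0.01542 = 1.126 μSv/h.
Shield: 15.9/8.44 = 1.884 half-value layers → attenuation 2^(−1.884) = 0.2709.
Combined: 1.126 × 0.2709 = 0.3050 μSv/h.

0.305 μSv/h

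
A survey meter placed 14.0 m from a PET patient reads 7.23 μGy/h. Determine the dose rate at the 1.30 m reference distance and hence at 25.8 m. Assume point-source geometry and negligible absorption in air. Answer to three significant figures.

839 μGy/h; 2.13 μGy/h

Intensity scales as (d₁/d₂)², so
At 1.30 m: (14.0/1.30)² = 116.0, so 7.23 × 116.0 = 838.7 μGy/h
At 25.8 m: 838.7 × (1.30/25.8)² = 838.7 × 0.002539 = 2.129 μGy/h.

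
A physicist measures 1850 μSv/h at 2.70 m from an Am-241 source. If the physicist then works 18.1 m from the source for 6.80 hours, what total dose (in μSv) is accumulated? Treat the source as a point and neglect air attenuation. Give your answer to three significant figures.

280 μSv

Since intensity falls as 1/r², rate at 18.1 m:
1850 × (2.70/18.1)² = 1850 × 0.02225 = 41.16 μSv/h.
Dose = rate × time = 41.16 μSv/h × 6.800 h = 279.9 μSv.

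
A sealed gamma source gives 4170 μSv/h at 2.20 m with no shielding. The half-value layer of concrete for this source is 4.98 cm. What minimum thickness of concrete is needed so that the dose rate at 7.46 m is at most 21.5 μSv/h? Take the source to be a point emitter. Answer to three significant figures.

20.3 cm

At 7.46 m, distance alone gives (2.20/7.46)² = 0.08697, so 4170 × 0.08697 = 362.7 μSv/h.
Further attenuation needed: 362.7/21.5 = 16.87.
n = log₂(16.87) = 4.076 half-value layers.
Thickness = 4.076 × 4.98 cm = 20.30 cm.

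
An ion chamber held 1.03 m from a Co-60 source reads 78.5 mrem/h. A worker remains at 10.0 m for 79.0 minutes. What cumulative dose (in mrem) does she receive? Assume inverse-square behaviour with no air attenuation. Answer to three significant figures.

Using I₁d₁² = I₂d₂², rate at 10.0 m:
78.5 × (1.03/10.0)² = 78.5 × 0.01061 = 0.8329 mrem/h.
Dose = rate × time = 0.8329 mrem/h × 1.317 h = 1.097 mrem.

1.10 mrem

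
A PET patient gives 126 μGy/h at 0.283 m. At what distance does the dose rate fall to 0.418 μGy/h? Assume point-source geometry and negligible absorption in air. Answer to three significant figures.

Intensity scales as (d₁/d₂)², so d₂ = d₁·√(I₁/I₂).
I₁/I₂ = 126/0.418 = 301.4, so d₂ = 0.283 × √301.4 = 4.913 m.

4.91 m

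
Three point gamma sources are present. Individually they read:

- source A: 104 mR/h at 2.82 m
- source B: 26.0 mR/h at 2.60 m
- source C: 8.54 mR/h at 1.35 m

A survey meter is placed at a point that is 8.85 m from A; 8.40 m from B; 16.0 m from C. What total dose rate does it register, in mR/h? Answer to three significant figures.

13.1 mR/h

By superposition, sum each source's inverse-square contribution:
A: 104 × (2.82/8.85)² = 10.56 mR/h
B: 26.0 × (2.60/8.40)² = 2.491 mR/h
C: 8.54 × (1.35/16.0)² = 0.06080 mR/h
Total = 10.56 + 2.491 + 0.06080 = 13.11 mR/h.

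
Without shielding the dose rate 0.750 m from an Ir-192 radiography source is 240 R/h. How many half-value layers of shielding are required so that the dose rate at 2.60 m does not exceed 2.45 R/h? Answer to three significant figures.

At 2.60 m, distance alone gives (0.750/2.60)² = 0.08321, so 240 × 0.08321 = 19.97 R/h.
Further attenuation needed: 19.97/2.45 = 8.151.
n = log₂(8.151) = 3.027 half-value layers.

3.03 half-value layers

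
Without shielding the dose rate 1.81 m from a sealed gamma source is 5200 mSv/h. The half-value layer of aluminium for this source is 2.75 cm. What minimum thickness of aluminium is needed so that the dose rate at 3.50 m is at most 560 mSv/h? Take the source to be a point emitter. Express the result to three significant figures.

At 3.50 m, distance alone gives (1.81/3.50)² = 0.2674, so 5200 × 0.2674 = 1390 mSv/h.
Further attenuation needed: 1390/560 = 2.482.
n = log₂(2.482) = 1.312 half-value layers.
Thickness = 1.312 × 2.75 cm = 3.608 cm.

3.61 cm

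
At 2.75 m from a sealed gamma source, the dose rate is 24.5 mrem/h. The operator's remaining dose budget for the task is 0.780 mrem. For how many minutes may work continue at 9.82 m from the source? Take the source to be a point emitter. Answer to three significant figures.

Intensity scales as (d₁/d₂)², so rate at 9.82 m:
24.5 × (2.75/9.82)² = 24.5 × 0.07842 = 1.921 mrem/h.
Stay time = 0.780 mrem ÷ 1.921 mrem/h = 0.4060 h = 24.36 min.

24.4 min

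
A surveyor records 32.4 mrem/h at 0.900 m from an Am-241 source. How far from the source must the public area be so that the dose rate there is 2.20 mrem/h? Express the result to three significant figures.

Using I₁d₁² = I₂d₂², d₂ = d₁·√(I₁/I₂).
I₁/I₂ = 32.4/2.20 = 14.73, so d₂ = 0.900 × √14.73 = 3.454 m.

3.45 m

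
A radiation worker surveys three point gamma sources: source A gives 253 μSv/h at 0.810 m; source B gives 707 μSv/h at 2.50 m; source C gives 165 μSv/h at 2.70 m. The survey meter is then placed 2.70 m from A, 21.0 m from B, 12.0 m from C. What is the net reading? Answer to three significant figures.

41.1 μSv/h

By superposition, sum each source's inverse-square contribution:
A: 253 × (0.810/2.70)² = 22.77 μSv/h
B: 707 × (2.50/21.0)² = 10.02 μSv/h
C: 165 × (2.70/12.0)² = 8.353 μSv/h
Total = 22.77 + 10.02 + 8.353 = 41.14 μSv/h.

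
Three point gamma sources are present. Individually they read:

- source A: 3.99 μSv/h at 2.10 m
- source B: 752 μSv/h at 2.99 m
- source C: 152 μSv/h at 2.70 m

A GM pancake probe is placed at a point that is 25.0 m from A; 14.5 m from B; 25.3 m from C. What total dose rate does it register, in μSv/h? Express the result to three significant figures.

33.7 μSv/h

Each source contributes Iᵢ·(dᵢ/rᵢ)²; contributions add.
A: 3.99 × (2.10/25.0)² = 0.02815 μSv/h
B: 752 × (2.99/14.5)² = 31.98 μSv/h
C: 152 × (2.70/25.3)² = 1.731 μSv/h
Total = 0.02815 + 31.98 + 1.731 = 33.74 μSv/h.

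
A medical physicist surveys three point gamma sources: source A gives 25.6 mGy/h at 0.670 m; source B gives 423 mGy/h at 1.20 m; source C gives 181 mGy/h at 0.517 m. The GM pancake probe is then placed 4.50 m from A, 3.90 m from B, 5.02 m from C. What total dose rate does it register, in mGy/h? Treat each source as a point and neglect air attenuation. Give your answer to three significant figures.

Each source contributes Iᵢ·(dᵢ/rᵢ)²; contributions add.
A: 25.6 × (0.670/4.50)² = 0.5675 mGy/h
B: 423 × (1.20/3.90)² = 40.05 mGy/h
C: 181 × (0.517/5.02)² = 1.920 mGy/h
Total = 0.5675 + 40.05 + 1.920 = 42.54 mGy/h.

42.5 mGy/h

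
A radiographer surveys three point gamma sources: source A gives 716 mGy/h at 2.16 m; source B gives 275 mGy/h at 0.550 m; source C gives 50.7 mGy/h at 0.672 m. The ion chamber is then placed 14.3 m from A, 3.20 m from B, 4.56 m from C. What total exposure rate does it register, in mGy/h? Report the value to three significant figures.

25.6 mGy/h

Each source contributes Iᵢ·(dᵢ/rᵢ)²; contributions add.
A: 716 × (2.16/14.3)² = 16.34 mGy/h
B: 275 × (0.550/3.20)² = 8.124 mGy/h
C: 50.7 × (0.672/4.56)² = 1.101 mGy/h
Total = 16.34 + 8.124 + 1.101 = 25.57 mGy/h.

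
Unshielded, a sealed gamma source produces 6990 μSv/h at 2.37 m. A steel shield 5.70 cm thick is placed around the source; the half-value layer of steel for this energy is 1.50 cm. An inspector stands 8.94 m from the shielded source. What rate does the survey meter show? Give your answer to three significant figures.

35.3 μSv/h

Distance alone: 6990 × (2.37/8.94)² = 6990 × 0.07028 = 491.3 μSv/h.
Shield: 5.70/1.50 = 3.800 half-value layers → attenuation 2^(−3.800) = 0.07179.
Combined: 491.3 × 0.07179 = 35.27 μSv/h.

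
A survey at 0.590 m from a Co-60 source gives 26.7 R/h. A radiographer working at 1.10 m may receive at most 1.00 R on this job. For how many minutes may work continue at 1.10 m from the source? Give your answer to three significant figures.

7.81 min

Intensity scales as (d₁/d₂)², so rate at 1.10 m:
26.7 × (0.590/1.10)² = 26.7 × 0.2877 = 7.682 R/h.
Stay time = 1.00 R ÷ 7.682 R/h = 0.1302 h = 7.812 min.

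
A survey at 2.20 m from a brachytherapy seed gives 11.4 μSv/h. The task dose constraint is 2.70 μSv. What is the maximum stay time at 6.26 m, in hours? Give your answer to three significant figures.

Intensity scales as (d₁/d₂)², so rate at 6.26 m:
11.4 × (2.20/6.26)² = 11.4 × 0.1235 = 1.408 μSv/h.
Stay time = 2.70 μSv ÷ 1.408 μSv/h = 1.918 h.

1.92 h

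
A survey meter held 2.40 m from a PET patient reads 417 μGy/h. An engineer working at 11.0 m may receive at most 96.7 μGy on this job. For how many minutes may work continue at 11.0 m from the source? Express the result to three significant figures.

By the inverse-square law, rate at 11.0 m:
(2.40/11.0)² = 0.04760, so 417 × 0.04760 = 19.85 μGy/h.
Stay time = 96.7 μGy ÷ 19.85 μGy/h = 4.872 h = 292.3 min.

292 min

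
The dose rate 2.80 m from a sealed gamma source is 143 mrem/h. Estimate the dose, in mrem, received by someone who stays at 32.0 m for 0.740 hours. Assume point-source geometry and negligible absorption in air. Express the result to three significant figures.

0.810 mrem

Using I₁d₁² = I₂d₂², rate at 32.0 m:
143 × (2.80/32.0)² = 143 × 0.007656 = 1.095 mrem/h.
Dose = rate × time = 1.095 mrem/h × 0.7400 h = 0.8103 mrem.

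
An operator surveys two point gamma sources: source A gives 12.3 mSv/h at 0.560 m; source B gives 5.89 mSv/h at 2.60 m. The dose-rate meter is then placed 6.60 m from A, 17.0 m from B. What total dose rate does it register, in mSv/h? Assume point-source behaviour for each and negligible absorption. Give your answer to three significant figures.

0.226 mSv/h

By superposition, sum each source's inverse-square contribution:
A: 12.3 × (0.560/6.60)² = 0.08855 mSv/h
B: 5.89 × (2.60/17.0)² = 0.1378 mSv/h
Total = 0.08855 + 0.1378 = 0.2263 mSv/h.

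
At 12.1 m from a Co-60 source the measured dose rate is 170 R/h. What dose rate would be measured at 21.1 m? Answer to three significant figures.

55.9 R/h

Applying the 1/r² law, scaling from 12.1 m to 21.1 m:
170 × (12.1/21.1)² = 170 × 0.3289 = 55.91 R/h.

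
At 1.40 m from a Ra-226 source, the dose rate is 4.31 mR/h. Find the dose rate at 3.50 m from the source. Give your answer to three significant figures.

Applying the 1/r² law, the rate at 3.50 m is
4.31 × (1.40/3.50)² = 4.31 × 0.1600 = 0.6896 mR/h.

0.690 mR/h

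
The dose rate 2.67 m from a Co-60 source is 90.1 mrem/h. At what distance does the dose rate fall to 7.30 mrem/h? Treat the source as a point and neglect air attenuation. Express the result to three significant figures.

By the inverse-square law, d₂ = d₁·√(I₁/I₂).
I₁/I₂ = 90.1/7.30 = 12.34, so d₂ = 2.67 × √12.34 = 9.379 m.

9.38 m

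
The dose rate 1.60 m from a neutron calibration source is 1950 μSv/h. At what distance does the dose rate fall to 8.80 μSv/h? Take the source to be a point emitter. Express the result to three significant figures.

23.8 m

Applying the 1/r² law, d₂ = d₁·√(I₁/I₂).
I₁/I₂ = 1950/8.80 = 221.6, so d₂ = 1.60 × √221.6 = 23.82 m.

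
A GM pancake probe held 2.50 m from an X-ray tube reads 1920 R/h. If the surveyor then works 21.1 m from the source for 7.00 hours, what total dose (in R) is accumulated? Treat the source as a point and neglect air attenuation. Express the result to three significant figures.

189 R

Applying the 1/r² law, rate at 21.1 m:
(2.50/21.1)² = 0.01404, so 1920 × 0.01404 = 26.96 R/h.
Dose = rate × time = 26.96 R/h × 7.000 h = 188.7 R.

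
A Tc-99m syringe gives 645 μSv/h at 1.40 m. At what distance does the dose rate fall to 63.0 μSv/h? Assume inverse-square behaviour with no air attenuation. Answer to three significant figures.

Intensity scales as (d₁/d₂)², so d₂ = d₁·√(I₁/I₂).
I₁/I₂ = 645/63.0 = 10.24, so d₂ = 1.40 × √10.24 = 4.480 m.

4.48 m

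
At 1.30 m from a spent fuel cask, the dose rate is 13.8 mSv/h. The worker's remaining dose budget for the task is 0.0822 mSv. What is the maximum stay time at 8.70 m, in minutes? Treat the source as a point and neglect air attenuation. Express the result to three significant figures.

16.0 min

Using I₁d₁² = I₂d₂², rate at 8.70 m:
13.8 × (1.30/8.70)² = 13.8 × 0.02233 = 0.3082 mSv/h.
Stay time = 0.0822 mSv ÷ 0.3082 mSv/h = 0.2667 h = 16.00 min.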